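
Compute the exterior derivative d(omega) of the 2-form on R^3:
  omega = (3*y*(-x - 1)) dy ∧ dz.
d(omega) = (-3*y) dx ∧ dy ∧ dz

For a 2-form omega = sum_{i<j} g_{ij} dx_i ∧ dx_j, the exterior derivative is
  d(omega) = sum_{i<j} d(g_{ij}) ∧ dx_i ∧ dx_j = sum_{i<j, k} (∂g_{ij}/∂x_k) dx_k ∧ dx_i ∧ dx_j.
Expand each term, using dx_k ∧ dx_i ∧ dx_j = sgn(permutation) dx_{(a)} ∧ dx_{(b)} ∧ dx_{(c)} with (a < b < c) sorted:
  d(3*y*(-x - 1)) includes (∂/∂x)(3*y*(-x - 1)) dx = (-3*y) dx, which multiplied by dy ∧ dz gives (-3*y) dx ∧ dy ∧ dz
Collecting like 3-forms: d(omega) = (-3*y) dx ∧ dy ∧ dz.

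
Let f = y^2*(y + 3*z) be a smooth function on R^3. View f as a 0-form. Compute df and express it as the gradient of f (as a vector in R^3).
df = (0) dx + (3*y*(y + 2*z)) dy + (3*y^2) dz; grad f = (0, 3*y*(y + 2*z), 3*y^2)

For a 0-form f, d f = (∂f/∂x) dx + (∂f/∂y) dy + (∂f/∂z) dz. The components of the vector representation are exactly the entries of grad f in Cartesian coordinates:
  ∂f/∂x = 0
  ∂f/∂y = 3*y*(y + 2*z)
  ∂f/∂z = 3*y^2.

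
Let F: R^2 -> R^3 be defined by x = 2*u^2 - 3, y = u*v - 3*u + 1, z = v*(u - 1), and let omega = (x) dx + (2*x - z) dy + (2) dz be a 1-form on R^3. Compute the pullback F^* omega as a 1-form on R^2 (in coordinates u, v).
F^* omega = (8*u^3 + 4*u^2*v - 12*u^2 - u*v^2 + 3*u*v - 12*u + v^2 - 7*v + 18) du + (4*u^3 - u^2*v + u*v - 4*u - 2) dv

Using F^*(f dg) = (f ∘ F) d(g ∘ F), substitute each coordinate x_i by F_i(u, v) in f_i, and replace dx_i by d F_i = (∂F_i/∂u) du + (∂F_i/∂v) dv.
  For the x component: f_1(F) = 2*u^2 - 3; d F_1 = (4*u) du + (0) dv
  For the y component: f_2(F) = 4*u^2 - u*v + v - 6; d F_2 = (v - 3) du + (u) dv
  For the z component: f_3(F) = 2; d F_3 = (v) du + (u - 1) dv
Combining and collecting du, dv coefficients:
  coeff of du: 8*u^3 + 4*u^2*v - 12*u^2 - u*v^2 + 3*u*v - 12*u + v^2 - 7*v + 18
  coeff of dv: 4*u^3 - u^2*v + u*v - 4*u - 2
F^* omega = (8*u^3 + 4*u^2*v - 12*u^2 - u*v^2 + 3*u*v - 12*u + v^2 - 7*v + 18) du + (4*u^3 - u^2*v + u*v - 4*u - 2) dv.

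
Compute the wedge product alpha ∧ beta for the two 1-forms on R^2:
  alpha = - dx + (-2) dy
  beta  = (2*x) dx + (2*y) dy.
alpha ∧ beta = (4*x - 2*y) dx ∧ dy

Distribute the wedge, using dx_i ∧ dx_j = -dx_j ∧ dx_i and dx_i ∧ dx_i = 0. For each pair (i, j) with i < j, the coefficient of dx_i ∧ dx_j in alpha ∧ beta is (alpha_i * beta_j - alpha_j * beta_i). Collecting: alpha ∧ beta = (4*x - 2*y) dx ∧ dy.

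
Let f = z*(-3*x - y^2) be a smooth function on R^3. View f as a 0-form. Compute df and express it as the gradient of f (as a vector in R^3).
df = (-3*z) dx + (-2*y*z) dy + (-3*x - y^2) dz; grad f = (-3*z, -2*y*z, -3*x - y^2)

For a 0-form f, d f = (∂f/∂x) dx + (∂f/∂y) dy + (∂f/∂z) dz. The components of the vector representation are exactly the entries of grad f in Cartesian coordinates:
  ∂f/∂x = -3*z
  ∂f/∂y = -2*y*z
  ∂f/∂z = -3*x - y^2.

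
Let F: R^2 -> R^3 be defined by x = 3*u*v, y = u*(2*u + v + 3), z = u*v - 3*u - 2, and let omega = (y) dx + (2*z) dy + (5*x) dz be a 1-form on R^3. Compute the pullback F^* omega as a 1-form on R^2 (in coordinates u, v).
F^* omega = (14*u^2*v - 24*u^2 + 20*u*v^2 - 36*u*v - 34*u - 4*v - 12) du + (u*(6*u^2 + 20*u*v + 3*u - 4)) dv

Using F^*(f dg) = (f ∘ F) d(g ∘ F), substitute each coordinate x_i by F_i(u, v) in f_i, and replace dx_i by d F_i = (∂F_i/∂u) du + (∂F_i/∂v) dv.
  For the x component: f_1(F) = u*(2*u + v + 3); d F_1 = (3*v) du + (3*u) dv
  For the y component: f_2(F) = 2*u*v - 6*u - 4; d F_2 = (4*u + v + 3) du + (u) dv
  For the z component: f_3(F) = 15*u*v; d F_3 = (v - 3) du + (u) dv
Combining and collecting du, dv coefficients:
  coeff of du: 14*u^2*v - 24*u^2 + 20*u*v^2 - 36*u*v - 34*u - 4*v - 12
  coeff of dv: u*(6*u^2 + 20*u*v + 3*u - 4)
F^* omega = (14*u^2*v - 24*u^2 + 20*u*v^2 - 36*u*v - 34*u - 4*v - 12) du + (u*(6*u^2 + 20*u*v + 3*u - 4)) dv.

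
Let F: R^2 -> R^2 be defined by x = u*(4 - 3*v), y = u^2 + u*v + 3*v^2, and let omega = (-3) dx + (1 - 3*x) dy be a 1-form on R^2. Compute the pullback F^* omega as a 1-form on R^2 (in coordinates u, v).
F^* omega = (18*u^2*v - 24*u^2 + 9*u*v^2 - 12*u*v + 2*u + 10*v - 12) du + (9*u^2*v - 12*u^2 + 54*u*v^2 - 72*u*v + 10*u + 6*v) dv

Using F^*(f dg) = (f ∘ F) d(g ∘ F), substitute each coordinate x_i by F_i(u, v) in f_i, and replace dx_i by d F_i = (∂F_i/∂u) du + (∂F_i/∂v) dv.
  For the x component: f_1(F) = -3; d F_1 = (4 - 3*v) du + (-3*u) dv
  For the y component: f_2(F) = 9*u*v - 12*u + 1; d F_2 = (2*u + v) du + (u + 6*v) dv
Combining and collecting du, dv coefficients:
  coeff of du: 18*u^2*v - 24*u^2 + 9*u*v^2 - 12*u*v + 2*u + 10*v - 12
  coeff of dv: 9*u^2*v - 12*u^2 + 54*u*v^2 - 72*u*v + 10*u + 6*v
F^* omega = (18*u^2*v - 24*u^2 + 9*u*v^2 - 12*u*v + 2*u + 10*v - 12) du + (9*u^2*v - 12*u^2 + 54*u*v^2 - 72*u*v + 10*u + 6*v) dv.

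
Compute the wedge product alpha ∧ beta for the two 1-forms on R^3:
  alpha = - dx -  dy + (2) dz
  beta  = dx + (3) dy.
alpha ∧ beta = (-2) dx ∧ dy + (-2) dx ∧ dz + (-6) dy ∧ dz

Distribute the wedge, using dx_i ∧ dx_j = -dx_j ∧ dx_i and dx_i ∧ dx_i = 0. For each pair (i, j) with i < j, the coefficient of dx_i ∧ dx_j in alpha ∧ beta is (alpha_i * beta_j - alpha_j * beta_i). Collecting: alpha ∧ beta = (-2) dx ∧ dy + (-2) dx ∧ dz + (-6) dy ∧ dz.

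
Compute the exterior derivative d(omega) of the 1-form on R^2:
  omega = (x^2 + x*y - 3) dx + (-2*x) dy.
d(omega) = (-x - 2) dx ∧ dy

For a 1-form omega = sum_i f_i dx_i, the exterior derivative is
  d(omega) = sum_{i < j} (∂f_j/∂x_i - ∂f_i/∂x_j) dx_i ∧ dx_j.
  coefficient of dx ∧ dy: ∂f_2/∂x - ∂f_1/∂y = ∂(-2*x)/∂x - ∂(x^2 + x*y - 3)/∂y = -x - 2
Assembling: d(omega) = (-x - 2) dx ∧ dy.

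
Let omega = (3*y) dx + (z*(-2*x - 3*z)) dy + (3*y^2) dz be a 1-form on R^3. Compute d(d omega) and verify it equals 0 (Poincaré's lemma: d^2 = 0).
d(d omega) = 0

Step 1: d omega = sum_{i<j} (∂f_j/∂x_i - ∂f_i/∂x_j) dx_i ∧ dx_j:
  coeff of dx ∧ dy: -2*z - 3
  coeff of dx ∧ dz: 0
  coeff of dy ∧ dz: 2*x + 6*y + 6*z
Step 2: Apply d again to each 2-form coefficient. The only possible 3-form in R^3 is dx ∧ dy ∧ dz, with coefficient
  ∂(coeff of dy∧dz)/∂x - ∂(coeff of dx∧dz)/∂y + ∂(coeff of dx∧dy)/∂z
  = ∂/∂x (2*x + 6*y + 6*z) - ∂/∂y (0) + ∂/∂z (-2*z - 3).
Each of these terms simplifies to sums of mixed partials that cancel in pairs. The result is 0 (by equality of mixed partials for smooth functions — Schwarz / Clairaut).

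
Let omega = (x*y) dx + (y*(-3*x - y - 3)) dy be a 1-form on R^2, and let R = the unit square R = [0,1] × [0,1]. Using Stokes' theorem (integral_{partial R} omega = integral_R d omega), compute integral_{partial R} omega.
integral_(partial R) omega = -2

Stokes: integral_partial_R omega = integral_R d omega with d omega = (∂Q/∂x - ∂P/∂y) dx ∧ dy.
  ∂Q/∂x = -3*y
  ∂P/∂y = x
  integrand = ∂Q/∂x - ∂P/∂y = -x - 3*y.
Integrating over R: integral_0^1 integral_0^1 (-x - 3*y) dx dy = -2.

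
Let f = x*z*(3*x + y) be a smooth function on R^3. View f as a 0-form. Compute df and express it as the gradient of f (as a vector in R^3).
df = (z*(6*x + y)) dx + (x*z) dy + (x*(3*x + y)) dz; grad f = (z*(6*x + y), x*z, x*(3*x + y))

For a 0-form f, d f = (∂f/∂x) dx + (∂f/∂y) dy + (∂f/∂z) dz. The components of the vector representation are exactly the entries of grad f in Cartesian coordinates:
  ∂f/∂x = z*(6*x + y)
  ∂f/∂y = x*z
  ∂f/∂z = x*(3*x + y).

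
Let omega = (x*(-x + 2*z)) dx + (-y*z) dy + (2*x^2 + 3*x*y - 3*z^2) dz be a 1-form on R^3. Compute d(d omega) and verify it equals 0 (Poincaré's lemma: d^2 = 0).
d(d omega) = 0

Step 1: d omega = sum_{i<j} (∂f_j/∂x_i - ∂f_i/∂x_j) dx_i ∧ dx_j:
  coeff of dx ∧ dy: 0
  coeff of dx ∧ dz: 2*x + 3*y
  coeff of dy ∧ dz: 3*x + y
Step 2: Apply d again to each 2-form coefficient. The only possible 3-form in R^3 is dx ∧ dy ∧ dz, with coefficient
  ∂(coeff of dy∧dz)/∂x - ∂(coeff of dx∧dz)/∂y + ∂(coeff of dx∧dy)/∂z
  = ∂/∂x (3*x + y) - ∂/∂y (2*x + 3*y) + ∂/∂z (0).
Each of these terms simplifies to sums of mixed partials that cancel in pairs. The result is 0 (by equality of mixed partials for smooth functions — Schwarz / Clairaut).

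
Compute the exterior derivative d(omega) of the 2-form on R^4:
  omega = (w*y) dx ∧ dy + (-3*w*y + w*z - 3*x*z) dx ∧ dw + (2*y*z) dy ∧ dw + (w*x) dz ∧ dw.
d(omega) = (3*w + y) dx ∧ dy ∧ dw + (3*x) dx ∧ dz ∧ dw + (-2*y) dy ∧ dz ∧ dw

For a 2-form omega = sum_{i<j} g_{ij} dx_i ∧ dx_j, the exterior derivative is
  d(omega) = sum_{i<j} d(g_{ij}) ∧ dx_i ∧ dx_j = sum_{i<j, k} (∂g_{ij}/∂x_k) dx_k ∧ dx_i ∧ dx_j.
Expand each term, using dx_k ∧ dx_i ∧ dx_j = sgn(permutation) dx_{(a)} ∧ dx_{(b)} ∧ dx_{(c)} with (a < b < c) sorted:
  d(w*y) includes (∂/∂w)(w*y) dw = (y) dw, which multiplied by dx ∧ dy gives (y) dx ∧ dy ∧ dw
  d(-3*w*y + w*z - 3*x*z) includes (∂/∂y)(-3*w*y + w*z - 3*x*z) dy = (-3*w) dy, which multiplied by dx ∧ dw gives (3*w) dx ∧ dy ∧ dw
  d(-3*w*y + w*z - 3*x*z) includes (∂/∂z)(-3*w*y + w*z - 3*x*z) dz = (w - 3*x) dz, which multiplied by dx ∧ dw gives (-w + 3*x) dx ∧ dz ∧ dw
  d(2*y*z) includes (∂/∂z)(2*y*z) dz = (2*y) dz, which multiplied by dy ∧ dw gives (-2*y) dy ∧ dz ∧ dw
  d(w*x) includes (∂/∂x)(w*x) dx = (w) dx, which multiplied by dz ∧ dw gives (w) dx ∧ dz ∧ dw
Collecting like 3-forms: d(omega) = (3*w + y) dx ∧ dy ∧ dw + (3*x) dx ∧ dz ∧ dw + (-2*y) dy ∧ dz ∧ dw.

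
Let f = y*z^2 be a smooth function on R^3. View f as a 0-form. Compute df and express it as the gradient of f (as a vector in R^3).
df = (0) dx + (z^2) dy + (2*y*z) dz; grad f = (0, z^2, 2*y*z)

For a 0-form f, d f = (∂f/∂x) dx + (∂f/∂y) dy + (∂f/∂z) dz. The components of the vector representation are exactly the entries of grad f in Cartesian coordinates:
  ∂f/∂x = 0
  ∂f/∂y = z^2
  ∂f/∂z = 2*y*z.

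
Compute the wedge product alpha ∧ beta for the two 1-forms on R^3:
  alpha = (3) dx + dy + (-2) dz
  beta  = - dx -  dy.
alpha ∧ beta = (-2) dx ∧ dy + (-2) dx ∧ dz + (-2) dy ∧ dz

Distribute the wedge, using dx_i ∧ dx_j = -dx_j ∧ dx_i and dx_i ∧ dx_i = 0. For each pair (i, j) with i < j, the coefficient of dx_i ∧ dx_j in alpha ∧ beta is (alpha_i * beta_j - alpha_j * beta_i). Collecting: alpha ∧ beta = (-2) dx ∧ dy + (-2) dx ∧ dz + (-2) dy ∧ dz.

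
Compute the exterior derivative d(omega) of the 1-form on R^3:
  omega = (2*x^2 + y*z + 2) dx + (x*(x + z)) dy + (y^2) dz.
d(omega) = (2*x) dx ∧ dy + (-y) dx ∧ dz + (-x + 2*y) dy ∧ dz

For a 1-form omega = sum_i f_i dx_i, the exterior derivative is
  d(omega) = sum_{i < j} (∂f_j/∂x_i - ∂f_i/∂x_j) dx_i ∧ dx_j.
  coefficient of dx ∧ dy: ∂f_2/∂x - ∂f_1/∂y = ∂(x*(x + z))/∂x - ∂(2*x^2 + y*z + 2)/∂y = 2*x
  coefficient of dx ∧ dz: ∂f_3/∂x - ∂f_1/∂z = ∂(y^2)/∂x - ∂(2*x^2 + y*z + 2)/∂z = -y
  coefficient of dy ∧ dz: ∂f_3/∂y - ∂f_2/∂z = ∂(y^2)/∂y - ∂(x*(x + z))/∂z = -x + 2*y
Assembling: d(omega) = (2*x) dx ∧ dy + (-y) dx ∧ dz + (-x + 2*y) dy ∧ dz.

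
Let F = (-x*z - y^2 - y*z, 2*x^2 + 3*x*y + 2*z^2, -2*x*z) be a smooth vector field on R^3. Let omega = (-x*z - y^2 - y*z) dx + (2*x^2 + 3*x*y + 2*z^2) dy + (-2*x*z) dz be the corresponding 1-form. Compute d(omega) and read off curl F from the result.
d(omega) = (-4*z) dy ∧ dz + (-x - y + 2*z) dz ∧ dx + (4*x + 5*y + z) dx ∧ dy; curl F = (-4*z, -x - y + 2*z, 4*x + 5*y + z)

d omega = sum_{i<j} (∂f_j/∂x_i - ∂f_i/∂x_j) dx_i ∧ dx_j. Under the identification (dy ∧ dz, dz ∧ dx, dx ∧ dy) ↔ (e_x, e_y, e_z), the coefficients are exactly the components of curl F. Compute:
  ∂R/∂y - ∂Q/∂z = (0) - (4*z) = -4*z
  ∂P/∂z - ∂R/∂x = (-x - y) - (-2*z) = -x - y + 2*z
  ∂Q/∂x - ∂P/∂y = (4*x + 3*y) - (-2*y - z) = 4*x + 5*y + z.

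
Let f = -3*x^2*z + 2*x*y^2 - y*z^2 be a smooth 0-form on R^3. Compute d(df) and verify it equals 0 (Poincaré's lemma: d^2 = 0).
d(df) = 0

Step 1: df = sum_i (∂f/∂x_i) dx_i = (-6*x*z + 2*y^2) dx + (4*x*y - z^2) dy + (-3*x^2 - 2*y*z) dz.
Step 2: Apply d again. Using the 1-form formula, the coefficient of dx ∧ dy in d(df) is ∂^2 f/∂x ∂y - ∂^2 f/∂y ∂x = (4*y) - (4*y) = 0 (equality of mixed partials for smooth f).
Similarly for dx ∧ dz and dy ∧ dz — all coefficients vanish. So d(df) = 0.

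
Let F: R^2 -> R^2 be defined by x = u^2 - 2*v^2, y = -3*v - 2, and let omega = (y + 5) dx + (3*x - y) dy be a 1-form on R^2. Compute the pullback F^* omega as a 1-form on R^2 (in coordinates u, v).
F^* omega = (6*u*(1 - v)) du + (-9*u^2 + 30*v^2 - 21*v - 6) dv

Using F^*(f dg) = (f ∘ F) d(g ∘ F), substitute each coordinate x_i by F_i(u, v) in f_i, and replace dx_i by d F_i = (∂F_i/∂u) du + (∂F_i/∂v) dv.
  For the x component: f_1(F) = 3 - 3*v; d F_1 = (2*u) du + (-4*v) dv
  For the y component: f_2(F) = 3*u^2 - 6*v^2 + 3*v + 2; d F_2 = (0) du + (-3) dv
Combining and collecting du, dv coefficients:
  coeff of du: 6*u*(1 - v)
  coeff of dv: -9*u^2 + 30*v^2 - 21*v - 6
F^* omega = (6*u*(1 - v)) du + (-9*u^2 + 30*v^2 - 21*v - 6) dv.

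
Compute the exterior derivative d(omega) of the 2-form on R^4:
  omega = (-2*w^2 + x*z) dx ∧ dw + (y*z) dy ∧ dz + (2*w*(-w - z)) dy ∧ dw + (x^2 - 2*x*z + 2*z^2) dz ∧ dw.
d(omega) = (x - 2*z) dx ∧ dz ∧ dw + (2*w) dy ∧ dz ∧ dw

For a 2-form omega = sum_{i<j} g_{ij} dx_i ∧ dx_j, the exterior derivative is
  d(omega) = sum_{i<j} d(g_{ij}) ∧ dx_i ∧ dx_j = sum_{i<j, k} (∂g_{ij}/∂x_k) dx_k ∧ dx_i ∧ dx_j.
Expand each term, using dx_k ∧ dx_i ∧ dx_j = sgn(permutation) dx_{(a)} ∧ dx_{(b)} ∧ dx_{(c)} with (a < b < c) sorted:
  d(-2*w^2 + x*z) includes (∂/∂z)(-2*w^2 + x*z) dz = (x) dz, which multiplied by dx ∧ dw gives (-x) dx ∧ dz ∧ dw
  d(2*w*(-w - z)) includes (∂/∂z)(2*w*(-w - z)) dz = (-2*w) dz, which multiplied by dy ∧ dw gives (2*w) dy ∧ dz ∧ dw
  d(x^2 - 2*x*z + 2*z^2) includes (∂/∂x)(x^2 - 2*x*z + 2*z^2) dx = (2*x - 2*z) dx, which multiplied by dz ∧ dw gives (2*x - 2*z) dx ∧ dz ∧ dw
Collecting like 3-forms: d(omega) = (x - 2*z) dx ∧ dz ∧ dw + (2*w) dy ∧ dz ∧ dw.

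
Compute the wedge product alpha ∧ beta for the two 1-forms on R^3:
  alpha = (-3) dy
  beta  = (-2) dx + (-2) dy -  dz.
alpha ∧ beta = (-6) dx ∧ dy + (3) dy ∧ dz

Distribute the wedge, using dx_i ∧ dx_j = -dx_j ∧ dx_i and dx_i ∧ dx_i = 0. For each pair (i, j) with i < j, the coefficient of dx_i ∧ dx_j in alpha ∧ beta is (alpha_i * beta_j - alpha_j * beta_i). Collecting: alpha ∧ beta = (-6) dx ∧ dy + (3) dy ∧ dz.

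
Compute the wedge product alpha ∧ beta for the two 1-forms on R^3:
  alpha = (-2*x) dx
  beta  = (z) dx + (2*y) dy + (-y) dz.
alpha ∧ beta = (-4*x*y) dx ∧ dy + (2*x*y) dx ∧ dz

Distribute the wedge, using dx_i ∧ dx_j = -dx_j ∧ dx_i and dx_i ∧ dx_i = 0. For each pair (i, j) with i < j, the coefficient of dx_i ∧ dx_j in alpha ∧ beta is (alpha_i * beta_j - alpha_j * beta_i). Collecting: alpha ∧ beta = (-4*x*y) dx ∧ dy + (2*x*y) dx ∧ dz.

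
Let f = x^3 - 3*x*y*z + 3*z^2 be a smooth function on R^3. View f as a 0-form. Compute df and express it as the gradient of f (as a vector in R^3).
df = (3*x^2 - 3*y*z) dx + (-3*x*z) dy + (-3*x*y + 6*z) dz; grad f = (3*x^2 - 3*y*z, -3*x*z, -3*x*y + 6*z)

For a 0-form f, d f = (∂f/∂x) dx + (∂f/∂y) dy + (∂f/∂z) dz. The components of the vector representation are exactly the entries of grad f in Cartesian coordinates:
  ∂f/∂x = 3*x^2 - 3*y*z
  ∂f/∂y = -3*x*z
  ∂f/∂z = -3*x*y + 6*z.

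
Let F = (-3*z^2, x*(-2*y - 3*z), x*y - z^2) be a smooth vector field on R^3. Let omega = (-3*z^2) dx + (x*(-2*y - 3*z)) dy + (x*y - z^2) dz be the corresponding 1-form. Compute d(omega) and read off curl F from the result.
d(omega) = (4*x) dy ∧ dz + (-y - 6*z) dz ∧ dx + (-2*y - 3*z) dx ∧ dy; curl F = (4*x, -y - 6*z, -2*y - 3*z)

d omega = sum_{i<j} (∂f_j/∂x_i - ∂f_i/∂x_j) dx_i ∧ dx_j. Under the identification (dy ∧ dz, dz ∧ dx, dx ∧ dy) ↔ (e_x, e_y, e_z), the coefficients are exactly the components of curl F. Compute:
  ∂R/∂y - ∂Q/∂z = (x) - (-3*x) = 4*x
  ∂P/∂z - ∂R/∂x = (-6*z) - (y) = -y - 6*z
  ∂Q/∂x - ∂P/∂y = (-2*y - 3*z) - (0) = -2*y - 3*z.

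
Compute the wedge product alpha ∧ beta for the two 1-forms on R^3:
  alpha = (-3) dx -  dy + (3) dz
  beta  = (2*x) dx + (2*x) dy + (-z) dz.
alpha ∧ beta = (-4*x) dx ∧ dy + (-6*x + 3*z) dx ∧ dz + (-6*x + z) dy ∧ dz

Distribute the wedge, using dx_i ∧ dx_j = -dx_j ∧ dx_i and dx_i ∧ dx_i = 0. For each pair (i, j) with i < j, the coefficient of dx_i ∧ dx_j in alpha ∧ beta is (alpha_i * beta_j - alpha_j * beta_i). Collecting: alpha ∧ beta = (-4*x) dx ∧ dy + (-6*x + 3*z) dx ∧ dz + (-6*x + z) dy ∧ dz.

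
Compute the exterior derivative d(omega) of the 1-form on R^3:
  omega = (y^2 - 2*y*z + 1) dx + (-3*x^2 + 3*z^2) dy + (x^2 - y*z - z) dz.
d(omega) = (-6*x - 2*y + 2*z) dx ∧ dy + (2*x + 2*y) dx ∧ dz + (-7*z) dy ∧ dz

For a 1-form omega = sum_i f_i dx_i, the exterior derivative is
  d(omega) = sum_{i < j} (∂f_j/∂x_i - ∂f_i/∂x_j) dx_i ∧ dx_j.
  coefficient of dx ∧ dy: ∂f_2/∂x - ∂f_1/∂y = ∂(-3*x^2 + 3*z^2)/∂x - ∂(y^2 - 2*y*z + 1)/∂y = -6*x - 2*y + 2*z
  coefficient of dx ∧ dz: ∂f_3/∂x - ∂f_1/∂z = ∂(x^2 - y*z - z)/∂x - ∂(y^2 - 2*y*z + 1)/∂z = 2*x + 2*y
  coefficient of dy ∧ dz: ∂f_3/∂y - ∂f_2/∂z = ∂(x^2 - y*z - z)/∂y - ∂(-3*x^2 + 3*z^2)/∂z = -7*z
Assembling: d(omega) = (-6*x - 2*y + 2*z) dx ∧ dy + (2*x + 2*y) dx ∧ dz + (-7*z) dy ∧ dz.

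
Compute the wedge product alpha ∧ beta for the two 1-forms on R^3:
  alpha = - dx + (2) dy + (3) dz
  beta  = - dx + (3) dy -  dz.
alpha ∧ beta = (-1) dx ∧ dy + (4) dx ∧ dz + (-11) dy ∧ dz

Distribute the wedge, using dx_i ∧ dx_j = -dx_j ∧ dx_i and dx_i ∧ dx_i = 0. For each pair (i, j) with i < j, the coefficient of dx_i ∧ dx_j in alpha ∧ beta is (alpha_i * beta_j - alpha_j * beta_i). Collecting: alpha ∧ beta = (-1) dx ∧ dy + (4) dx ∧ dz + (-11) dy ∧ dz.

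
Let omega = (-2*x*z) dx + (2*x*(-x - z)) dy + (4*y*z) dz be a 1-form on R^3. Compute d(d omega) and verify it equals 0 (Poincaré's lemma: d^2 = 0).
d(d omega) = 0

Step 1: d omega = sum_{i<j} (∂f_j/∂x_i - ∂f_i/∂x_j) dx_i ∧ dx_j:
  coeff of dx ∧ dy: -4*x - 2*z
  coeff of dx ∧ dz: 2*x
  coeff of dy ∧ dz: 2*x + 4*z
Step 2: Apply d again to each 2-form coefficient. The only possible 3-form in R^3 is dx ∧ dy ∧ dz, with coefficient
  ∂(coeff of dy∧dz)/∂x - ∂(coeff of dx∧dz)/∂y + ∂(coeff of dx∧dy)/∂z
  = ∂/∂x (2*x + 4*z) - ∂/∂y (2*x) + ∂/∂z (-4*x - 2*z).
Each of these terms simplifies to sums of mixed partials that cancel in pairs. The result is 0 (by equality of mixed partials for smooth functions — Schwarz / Clairaut).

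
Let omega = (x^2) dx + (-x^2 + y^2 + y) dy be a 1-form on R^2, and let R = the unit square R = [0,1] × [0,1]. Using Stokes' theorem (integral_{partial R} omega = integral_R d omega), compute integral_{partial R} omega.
integral_(partial R) omega = -1

Stokes: integral_partial_R omega = integral_R d omega with d omega = (∂Q/∂x - ∂P/∂y) dx ∧ dy.
  ∂Q/∂x = -2*x
  ∂P/∂y = 0
  integrand = ∂Q/∂x - ∂P/∂y = -2*x.
Integrating over R: integral_0^1 integral_0^1 (-2*x) dx dy = -1.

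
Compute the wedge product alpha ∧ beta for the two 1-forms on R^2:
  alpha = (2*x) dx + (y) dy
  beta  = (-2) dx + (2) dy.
alpha ∧ beta = (4*x + 2*y) dx ∧ dy

Distribute the wedge, using dx_i ∧ dx_j = -dx_j ∧ dx_i and dx_i ∧ dx_i = 0. For each pair (i, j) with i < j, the coefficient of dx_i ∧ dx_j in alpha ∧ beta is (alpha_i * beta_j - alpha_j * beta_i). Collecting: alpha ∧ beta = (4*x + 2*y) dx ∧ dy.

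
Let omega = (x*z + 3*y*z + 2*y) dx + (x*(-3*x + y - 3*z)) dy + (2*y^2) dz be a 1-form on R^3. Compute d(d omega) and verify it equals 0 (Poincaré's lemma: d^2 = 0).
d(d omega) = 0

Step 1: d omega = sum_{i<j} (∂f_j/∂x_i - ∂f_i/∂x_j) dx_i ∧ dx_j:
  coeff of dx ∧ dy: -6*x + y - 6*z - 2
  coeff of dx ∧ dz: -x - 3*y
  coeff of dy ∧ dz: 3*x + 4*y
Step 2: Apply d again to each 2-form coefficient. The only possible 3-form in R^3 is dx ∧ dy ∧ dz, with coefficient
  ∂(coeff of dy∧dz)/∂x - ∂(coeff of dx∧dz)/∂y + ∂(coeff of dx∧dy)/∂z
  = ∂/∂x (3*x + 4*y) - ∂/∂y (-x - 3*y) + ∂/∂z (-6*x + y - 6*z - 2).
Each of these terms simplifies to sums of mixed partials that cancel in pairs. The result is 0 (by equality of mixed partials for smooth functions — Schwarz / Clairaut).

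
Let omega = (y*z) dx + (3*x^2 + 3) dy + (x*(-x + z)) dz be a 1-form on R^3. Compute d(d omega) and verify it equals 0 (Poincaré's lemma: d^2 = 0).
d(d omega) = 0

Step 1: d omega = sum_{i<j} (∂f_j/∂x_i - ∂f_i/∂x_j) dx_i ∧ dx_j:
  coeff of dx ∧ dy: 6*x - z
  coeff of dx ∧ dz: -2*x - y + z
  coeff of dy ∧ dz: 0
Step 2: Apply d again to each 2-form coefficient. The only possible 3-form in R^3 is dx ∧ dy ∧ dz, with coefficient
  ∂(coeff of dy∧dz)/∂x - ∂(coeff of dx∧dz)/∂y + ∂(coeff of dx∧dy)/∂z
  = ∂/∂x (0) - ∂/∂y (-2*x - y + z) + ∂/∂z (6*x - z).
Each of these terms simplifies to sums of mixed partials that cancel in pairs. The result is 0 (by equality of mixed partials for smooth functions — Schwarz / Clairaut).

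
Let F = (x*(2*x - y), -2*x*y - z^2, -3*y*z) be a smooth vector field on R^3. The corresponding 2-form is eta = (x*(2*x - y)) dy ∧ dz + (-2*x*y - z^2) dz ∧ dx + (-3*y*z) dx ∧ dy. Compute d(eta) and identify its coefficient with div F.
d(eta) = (2*x - 4*y) dx ∧ dy ∧ dz; div F = 2*x - 4*y

For a 2-form in R^3 of the form above, applying d gives a 3-form with coefficient ∂P/∂x + ∂Q/∂y + ∂R/∂z:
  ∂P/∂x = 4*x - y
  ∂Q/∂y = -2*x
  ∂R/∂z = -3*y
Sum = 2*x - 4*y, which is exactly div F.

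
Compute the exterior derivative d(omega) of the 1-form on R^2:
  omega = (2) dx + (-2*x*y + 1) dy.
d(omega) = (-2*y) dx ∧ dy

For a 1-form omega = sum_i f_i dx_i, the exterior derivative is
  d(omega) = sum_{i < j} (∂f_j/∂x_i - ∂f_i/∂x_j) dx_i ∧ dx_j.
  coefficient of dx ∧ dy: ∂f_2/∂x - ∂f_1/∂y = ∂(-2*x*y + 1)/∂x - ∂(2)/∂y = -2*y
Assembling: d(omega) = (-2*y) dx ∧ dy.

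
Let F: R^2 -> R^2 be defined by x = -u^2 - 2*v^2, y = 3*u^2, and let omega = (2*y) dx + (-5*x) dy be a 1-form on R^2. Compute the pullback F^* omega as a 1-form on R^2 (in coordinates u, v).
F^* omega = (18*u^3 + 60*u*v^2) du + (-24*u^2*v) dv

Using F^*(f dg) = (f ∘ F) d(g ∘ F), substitute each coordinate x_i by F_i(u, v) in f_i, and replace dx_i by d F_i = (∂F_i/∂u) du + (∂F_i/∂v) dv.
  For the x component: f_1(F) = 6*u^2; d F_1 = (-2*u) du + (-4*v) dv
  For the y component: f_2(F) = 5*u^2 + 10*v^2; d F_2 = (6*u) du + (0) dv
Combining and collecting du, dv coefficients:
  coeff of du: 18*u^3 + 60*u*v^2
  coeff of dv: -24*u^2*v
F^* omega = (18*u^3 + 60*u*v^2) du + (-24*u^2*v) dv.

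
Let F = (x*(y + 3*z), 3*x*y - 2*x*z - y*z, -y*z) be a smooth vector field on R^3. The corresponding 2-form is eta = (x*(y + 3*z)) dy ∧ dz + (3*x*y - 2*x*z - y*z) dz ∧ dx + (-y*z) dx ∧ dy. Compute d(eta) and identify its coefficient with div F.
d(eta) = (3*x + 2*z) dx ∧ dy ∧ dz; div F = 3*x + 2*z

For a 2-form in R^3 of the form above, applying d gives a 3-form with coefficient ∂P/∂x + ∂Q/∂y + ∂R/∂z:
  ∂P/∂x = y + 3*z
  ∂Q/∂y = 3*x - z
  ∂R/∂z = -y
Sum = 3*x + 2*z, which is exactly div F.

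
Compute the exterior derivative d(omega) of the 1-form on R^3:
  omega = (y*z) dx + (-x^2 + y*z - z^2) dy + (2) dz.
d(omega) = (-2*x - z) dx ∧ dy + (-y) dx ∧ dz + (-y + 2*z) dy ∧ dz

For a 1-form omega = sum_i f_i dx_i, the exterior derivative is
  d(omega) = sum_{i < j} (∂f_j/∂x_i - ∂f_i/∂x_j) dx_i ∧ dx_j.
  coefficient of dx ∧ dy: ∂f_2/∂x - ∂f_1/∂y = ∂(-x^2 + y*z - z^2)/∂x - ∂(y*z)/∂y = -2*x - z
  coefficient of dx ∧ dz: ∂f_3/∂x - ∂f_1/∂z = ∂(2)/∂x - ∂(y*z)/∂z = -y
  coefficient of dy ∧ dz: ∂f_3/∂y - ∂f_2/∂z = ∂(2)/∂y - ∂(-x^2 + y*z - z^2)/∂z = -y + 2*z
Assembling: d(omega) = (-2*x - z) dx ∧ dy + (-y) dx ∧ dz + (-y + 2*z) dy ∧ dz.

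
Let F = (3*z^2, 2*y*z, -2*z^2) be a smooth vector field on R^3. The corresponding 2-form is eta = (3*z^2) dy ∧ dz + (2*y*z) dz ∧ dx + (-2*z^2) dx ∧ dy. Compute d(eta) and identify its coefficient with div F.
d(eta) = (-2*z) dx ∧ dy ∧ dz; div F = -2*z

For a 2-form in R^3 of the form above, applying d gives a 3-form with coefficient ∂P/∂x + ∂Q/∂y + ∂R/∂z:
  ∂P/∂x = 0
  ∂Q/∂y = 2*z
  ∂R/∂z = -4*z
Sum = -2*z, which is exactly div F.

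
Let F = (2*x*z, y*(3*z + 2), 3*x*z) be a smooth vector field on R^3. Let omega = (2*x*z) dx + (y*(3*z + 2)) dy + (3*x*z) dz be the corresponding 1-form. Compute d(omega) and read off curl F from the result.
d(omega) = (-3*y) dy ∧ dz + (2*x - 3*z) dz ∧ dx + (0) dx ∧ dy; curl F = (-3*y, 2*x - 3*z, 0)

d omega = sum_{i<j} (∂f_j/∂x_i - ∂f_i/∂x_j) dx_i ∧ dx_j. Under the identification (dy ∧ dz, dz ∧ dx, dx ∧ dy) ↔ (e_x, e_y, e_z), the coefficients are exactly the components of curl F. Compute:
  ∂R/∂y - ∂Q/∂z = (0) - (3*y) = -3*y
  ∂P/∂z - ∂R/∂x = (2*x) - (3*z) = 2*x - 3*z
  ∂Q/∂x - ∂P/∂y = (0) - (0) = 0.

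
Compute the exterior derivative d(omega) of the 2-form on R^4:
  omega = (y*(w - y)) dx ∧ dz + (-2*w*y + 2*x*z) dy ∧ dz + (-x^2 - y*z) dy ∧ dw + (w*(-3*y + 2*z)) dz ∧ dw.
d(omega) = (-w + 2*y + 2*z) dx ∧ dy ∧ dz + (y) dx ∧ dz ∧ dw + (-3*w - y) dy ∧ dz ∧ dw + (-2*x) dx ∧ dy ∧ dw

For a 2-form omega = sum_{i<j} g_{ij} dx_i ∧ dx_j, the exterior derivative is
  d(omega) = sum_{i<j} d(g_{ij}) ∧ dx_i ∧ dx_j = sum_{i<j, k} (∂g_{ij}/∂x_k) dx_k ∧ dx_i ∧ dx_j.
Expand each term, using dx_k ∧ dx_i ∧ dx_j = sgn(permutation) dx_{(a)} ∧ dx_{(b)} ∧ dx_{(c)} with (a < b < c) sorted:
  d(y*(w - y)) includes (∂/∂y)(y*(w - y)) dy = (w - 2*y) dy, which multiplied by dx ∧ dz gives (-w + 2*y) dx ∧ dy ∧ dz
  d(y*(w - y)) includes (∂/∂w)(y*(w - y)) dw = (y) dw, which multiplied by dx ∧ dz gives (y) dx ∧ dz ∧ dw
  d(-2*w*y + 2*x*z) includes (∂/∂x)(-2*w*y + 2*x*z) dx = (2*z) dx, which multiplied by dy ∧ dz gives (2*z) dx ∧ dy ∧ dz
  d(-2*w*y + 2*x*z) includes (∂/∂w)(-2*w*y + 2*x*z) dw = (-2*y) dw, which multiplied by dy ∧ dz gives (-2*y) dy ∧ dz ∧ dw
  d(-x^2 - y*z) includes (∂/∂x)(-x^2 - y*z) dx = (-2*x) dx, which multiplied by dy ∧ dw gives (-2*x) dx ∧ dy ∧ dw
  d(-x^2 - y*z) includes (∂/∂z)(-x^2 - y*z) dz = (-y) dz, which multiplied by dy ∧ dw gives (y) dy ∧ dz ∧ dw
  d(w*(-3*y + 2*z)) includes (∂/∂y)(w*(-3*y + 2*z)) dy = (-3*w) dy, which multiplied by dz ∧ dw gives (-3*w) dy ∧ dz ∧ dw
Collecting like 3-forms: d(omega) = (-w + 2*y + 2*z) dx ∧ dy ∧ dz + (y) dx ∧ dz ∧ dw + (-3*w - y) dy ∧ dz ∧ dw + (-2*x) dx ∧ dy ∧ dw.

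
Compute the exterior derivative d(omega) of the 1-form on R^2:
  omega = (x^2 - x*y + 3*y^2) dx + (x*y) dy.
d(omega) = (x - 5*y) dx ∧ dy

For a 1-form omega = sum_i f_i dx_i, the exterior derivative is
  d(omega) = sum_{i < j} (∂f_j/∂x_i - ∂f_i/∂x_j) dx_i ∧ dx_j.
  coefficient of dx ∧ dy: ∂f_2/∂x - ∂f_1/∂y = ∂(x*y)/∂x - ∂(x^2 - x*y + 3*y^2)/∂y = x - 5*y
Assembling: d(omega) = (x - 5*y) dx ∧ dy.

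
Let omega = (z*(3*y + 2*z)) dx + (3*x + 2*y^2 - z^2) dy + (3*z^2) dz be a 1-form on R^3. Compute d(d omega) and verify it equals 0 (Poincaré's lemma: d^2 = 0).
d(d omega) = 0

Step 1: d omega = sum_{i<j} (∂f_j/∂x_i - ∂f_i/∂x_j) dx_i ∧ dx_j:
  coeff of dx ∧ dy: 3 - 3*z
  coeff of dx ∧ dz: -3*y - 4*z
  coeff of dy ∧ dz: 2*z
Step 2: Apply d again to each 2-form coefficient. The only possible 3-form in R^3 is dx ∧ dy ∧ dz, with coefficient
  ∂(coeff of dy∧dz)/∂x - ∂(coeff of dx∧dz)/∂y + ∂(coeff of dx∧dy)/∂z
  = ∂/∂x (2*z) - ∂/∂y (-3*y - 4*z) + ∂/∂z (3 - 3*z).
Each of these terms simplifies to sums of mixed partials that cancel in pairs. The result is 0 (by equality of mixed partials for smooth functions — Schwarz / Clairaut).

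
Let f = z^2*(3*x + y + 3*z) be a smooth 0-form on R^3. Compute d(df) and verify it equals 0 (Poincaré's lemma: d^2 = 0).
d(df) = 0

Step 1: df = sum_i (∂f/∂x_i) dx_i = (3*z^2) dx + (z^2) dy + (z*(6*x + 2*y + 9*z)) dz.
Step 2: Apply d again. Using the 1-form formula, the coefficient of dx ∧ dy in d(df) is ∂^2 f/∂x ∂y - ∂^2 f/∂y ∂x = (0) - (0) = 0 (equality of mixed partials for smooth f).
Similarly for dx ∧ dz and dy ∧ dz — all coefficients vanish. So d(df) = 0.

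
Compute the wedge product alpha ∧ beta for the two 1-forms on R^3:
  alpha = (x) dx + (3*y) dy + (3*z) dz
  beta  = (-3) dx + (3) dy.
alpha ∧ beta = (3*x + 9*y) dx ∧ dy + (9*z) dx ∧ dz + (-9*z) dy ∧ dz

Distribute the wedge, using dx_i ∧ dx_j = -dx_j ∧ dx_i and dx_i ∧ dx_i = 0. For each pair (i, j) with i < j, the coefficient of dx_i ∧ dx_j in alpha ∧ beta is (alpha_i * beta_j - alpha_j * beta_i). Collecting: alpha ∧ beta = (3*x + 9*y) dx ∧ dy + (9*z) dx ∧ dz + (-9*z) dy ∧ dz.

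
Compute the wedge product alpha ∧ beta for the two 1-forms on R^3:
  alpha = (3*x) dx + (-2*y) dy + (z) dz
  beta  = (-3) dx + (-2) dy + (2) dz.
alpha ∧ beta = (-6*x - 6*y) dx ∧ dy + (6*x + 3*z) dx ∧ dz + (-4*y + 2*z) dy ∧ dz

Distribute the wedge, using dx_i ∧ dx_j = -dx_j ∧ dx_i and dx_i ∧ dx_i = 0. For each pair (i, j) with i < j, the coefficient of dx_i ∧ dx_j in alpha ∧ beta is (alpha_i * beta_j - alpha_j * beta_i). Collecting: alpha ∧ beta = (-6*x - 6*y) dx ∧ dy + (6*x + 3*z) dx ∧ dz + (-4*y + 2*z) dy ∧ dz.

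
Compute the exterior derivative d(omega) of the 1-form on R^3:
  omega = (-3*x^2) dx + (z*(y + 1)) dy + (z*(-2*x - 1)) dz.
d(omega) = (-2*z) dx ∧ dz + (-y - 1) dy ∧ dz

For a 1-form omega = sum_i f_i dx_i, the exterior derivative is
  d(omega) = sum_{i < j} (∂f_j/∂x_i - ∂f_i/∂x_j) dx_i ∧ dx_j.
  coefficient of dx ∧ dz: ∂f_3/∂x - ∂f_1/∂z = ∂(z*(-2*x - 1))/∂x - ∂(-3*x^2)/∂z = -2*z
  coefficient of dy ∧ dz: ∂f_3/∂y - ∂f_2/∂z = ∂(z*(-2*x - 1))/∂y - ∂(z*(y + 1))/∂z = -y - 1
Assembling: d(omega) = (-2*z) dx ∧ dz + (-y - 1) dy ∧ dz.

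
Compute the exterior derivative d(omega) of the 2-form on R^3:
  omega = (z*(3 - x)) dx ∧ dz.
d(omega) = 0

For a 2-form omega = sum_{i<j} g_{ij} dx_i ∧ dx_j, the exterior derivative is
  d(omega) = sum_{i<j} d(g_{ij}) ∧ dx_i ∧ dx_j = sum_{i<j, k} (∂g_{ij}/∂x_k) dx_k ∧ dx_i ∧ dx_j.
Expand each term, using dx_k ∧ dx_i ∧ dx_j = sgn(permutation) dx_{(a)} ∧ dx_{(b)} ∧ dx_{(c)} with (a < b < c) sorted:

Collecting like 3-forms: d(omega) = 0.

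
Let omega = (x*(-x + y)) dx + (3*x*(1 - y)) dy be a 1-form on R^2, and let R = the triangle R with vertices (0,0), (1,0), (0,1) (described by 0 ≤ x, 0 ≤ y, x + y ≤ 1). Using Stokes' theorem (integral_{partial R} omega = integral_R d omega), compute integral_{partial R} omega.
integral_(partial R) omega = 5/6

Stokes: integral_partial_R omega = integral_R d omega with d omega = (∂Q/∂x - ∂P/∂y) dx ∧ dy.
  ∂Q/∂x = 3 - 3*y
  ∂P/∂y = x
  integrand = ∂Q/∂x - ∂P/∂y = -x - 3*y + 3.
Integrating over R: integral_0^1 integral_0^{1-x} (-x - 3*y + 3) dy dx = 5/6.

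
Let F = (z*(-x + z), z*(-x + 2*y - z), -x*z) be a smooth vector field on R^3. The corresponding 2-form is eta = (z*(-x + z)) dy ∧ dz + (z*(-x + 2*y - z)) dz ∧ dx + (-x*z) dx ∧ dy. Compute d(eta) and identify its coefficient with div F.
d(eta) = (-x + z) dx ∧ dy ∧ dz; div F = -x + z

For a 2-form in R^3 of the form above, applying d gives a 3-form with coefficient ∂P/∂x + ∂Q/∂y + ∂R/∂z:
  ∂P/∂x = -z
  ∂Q/∂y = 2*z
  ∂R/∂z = -x
Sum = -x + z, which is exactly div F.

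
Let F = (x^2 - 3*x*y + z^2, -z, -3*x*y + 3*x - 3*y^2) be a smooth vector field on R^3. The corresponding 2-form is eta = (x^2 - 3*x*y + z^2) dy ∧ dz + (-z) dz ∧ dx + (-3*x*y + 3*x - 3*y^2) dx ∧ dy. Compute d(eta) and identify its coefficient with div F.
d(eta) = (2*x - 3*y) dx ∧ dy ∧ dz; div F = 2*x - 3*y

For a 2-form in R^3 of the form above, applying d gives a 3-form with coefficient ∂P/∂x + ∂Q/∂y + ∂R/∂z:
  ∂P/∂x = 2*x - 3*y
  ∂Q/∂y = 0
  ∂R/∂z = 0
Sum = 2*x - 3*y, which is exactly div F.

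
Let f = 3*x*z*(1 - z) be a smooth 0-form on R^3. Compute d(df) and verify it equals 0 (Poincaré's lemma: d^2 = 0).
d(df) = 0

Step 1: df = sum_i (∂f/∂x_i) dx_i = (3*z*(1 - z)) dx + (0) dy + (3*x*(1 - 2*z)) dz.
Step 2: Apply d again. Using the 1-form formula, the coefficient of dx ∧ dy in d(df) is ∂^2 f/∂x ∂y - ∂^2 f/∂y ∂x = (0) - (0) = 0 (equality of mixed partials for smooth f).
Similarly for dx ∧ dz and dy ∧ dz — all coefficients vanish. So d(df) = 0.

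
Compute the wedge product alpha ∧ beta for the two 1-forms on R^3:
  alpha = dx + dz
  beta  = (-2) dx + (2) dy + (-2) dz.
alpha ∧ beta = (2) dx ∧ dy + (-2) dy ∧ dz

Distribute the wedge, using dx_i ∧ dx_j = -dx_j ∧ dx_i and dx_i ∧ dx_i = 0. For each pair (i, j) with i < j, the coefficient of dx_i ∧ dx_j in alpha ∧ beta is (alpha_i * beta_j - alpha_j * beta_i). Collecting: alpha ∧ beta = (2) dx ∧ dy + (-2) dy ∧ dz.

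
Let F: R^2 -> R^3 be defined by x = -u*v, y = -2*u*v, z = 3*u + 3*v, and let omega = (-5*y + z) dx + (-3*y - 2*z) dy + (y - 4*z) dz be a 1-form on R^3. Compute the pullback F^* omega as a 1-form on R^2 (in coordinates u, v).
F^* omega = (-22*u*v^2 + 3*u*v - 36*u + 9*v^2 - 36*v) du + (-22*u^2*v + 9*u^2 + 3*u*v - 36*u - 36*v) dv

Using F^*(f dg) = (f ∘ F) d(g ∘ F), substitute each coordinate x_i by F_i(u, v) in f_i, and replace dx_i by d F_i = (∂F_i/∂u) du + (∂F_i/∂v) dv.
  For the x component: f_1(F) = 10*u*v + 3*u + 3*v; d F_1 = (-v) du + (-u) dv
  For the y component: f_2(F) = 6*u*v - 6*u - 6*v; d F_2 = (-2*v) du + (-2*u) dv
  For the z component: f_3(F) = -2*u*v - 12*u - 12*v; d F_3 = (3) du + (3) dv
Combining and collecting du, dv coefficients:
  coeff of du: -22*u*v^2 + 3*u*v - 36*u + 9*v^2 - 36*v
  coeff of dv: -22*u^2*v + 9*u^2 + 3*u*v - 36*u - 36*v
F^* omega = (-22*u*v^2 + 3*u*v - 36*u + 9*v^2 - 36*v) du + (-22*u^2*v + 9*u^2 + 3*u*v - 36*u - 36*v) dv.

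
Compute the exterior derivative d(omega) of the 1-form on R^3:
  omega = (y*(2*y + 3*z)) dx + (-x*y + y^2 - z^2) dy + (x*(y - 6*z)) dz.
d(omega) = (-5*y - 3*z) dx ∧ dy + (-2*y - 6*z) dx ∧ dz + (x + 2*z) dy ∧ dz

For a 1-form omega = sum_i f_i dx_i, the exterior derivative is
  d(omega) = sum_{i < j} (∂f_j/∂x_i - ∂f_i/∂x_j) dx_i ∧ dx_j.
  coefficient of dx ∧ dy: ∂f_2/∂x - ∂f_1/∂y = ∂(-x*y + y^2 - z^2)/∂x - ∂(y*(2*y + 3*z))/∂y = -5*y - 3*z
  coefficient of dx ∧ dz: ∂f_3/∂x - ∂f_1/∂z = ∂(x*(y - 6*z))/∂x - ∂(y*(2*y + 3*z))/∂z = -2*y - 6*z
  coefficient of dy ∧ dz: ∂f_3/∂y - ∂f_2/∂z = ∂(x*(y - 6*z))/∂y - ∂(-x*y + y^2 - z^2)/∂z = x + 2*z
Assembling: d(omega) = (-5*y - 3*z) dx ∧ dy + (-2*y - 6*z) dx ∧ dz + (x + 2*z) dy ∧ dz.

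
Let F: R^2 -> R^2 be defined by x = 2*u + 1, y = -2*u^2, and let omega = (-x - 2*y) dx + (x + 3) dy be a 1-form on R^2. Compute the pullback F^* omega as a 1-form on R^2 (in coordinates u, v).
F^* omega = (-20*u - 2) du

Using F^*(f dg) = (f ∘ F) d(g ∘ F), substitute each coordinate x_i by F_i(u, v) in f_i, and replace dx_i by d F_i = (∂F_i/∂u) du + (∂F_i/∂v) dv.
  For the x component: f_1(F) = 4*u^2 - 2*u - 1; d F_1 = (2) du + (0) dv
  For the y component: f_2(F) = 2*u + 4; d F_2 = (-4*u) du + (0) dv
Combining and collecting du, dv coefficients:
  coeff of du: -20*u - 2
  coeff of dv: 0
F^* omega = (-20*u - 2) du.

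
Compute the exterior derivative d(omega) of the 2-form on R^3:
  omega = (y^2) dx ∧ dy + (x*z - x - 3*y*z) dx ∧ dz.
d(omega) = (3*z) dx ∧ dy ∧ dz

For a 2-form omega = sum_{i<j} g_{ij} dx_i ∧ dx_j, the exterior derivative is
  d(omega) = sum_{i<j} d(g_{ij}) ∧ dx_i ∧ dx_j = sum_{i<j, k} (∂g_{ij}/∂x_k) dx_k ∧ dx_i ∧ dx_j.
Expand each term, using dx_k ∧ dx_i ∧ dx_j = sgn(permutation) dx_{(a)} ∧ dx_{(b)} ∧ dx_{(c)} with (a < b < c) sorted:
  d(x*z - x - 3*y*z) includes (∂/∂y)(x*z - x - 3*y*z) dy = (-3*z) dy, which multiplied by dx ∧ dz gives (3*z) dx ∧ dy ∧ dz
Collecting like 3-forms: d(omega) = (3*z) dx ∧ dy ∧ dz.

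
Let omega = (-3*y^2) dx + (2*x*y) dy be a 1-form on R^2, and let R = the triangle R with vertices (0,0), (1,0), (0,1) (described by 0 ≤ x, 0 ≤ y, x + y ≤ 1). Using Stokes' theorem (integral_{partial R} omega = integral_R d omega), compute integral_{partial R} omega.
integral_(partial R) omega = 4/3

Stokes: integral_partial_R omega = integral_R d omega with d omega = (∂Q/∂x - ∂P/∂y) dx ∧ dy.
  ∂Q/∂x = 2*y
  ∂P/∂y = -6*y
  integrand = ∂Q/∂x - ∂P/∂y = 8*y.
Integrating over R: integral_0^1 integral_0^{1-x} (8*y) dy dx = 4/3.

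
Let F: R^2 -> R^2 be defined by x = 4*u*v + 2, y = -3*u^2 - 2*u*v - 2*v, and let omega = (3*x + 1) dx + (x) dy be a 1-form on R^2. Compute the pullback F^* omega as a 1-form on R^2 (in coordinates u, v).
F^* omega = (-24*u^2*v + 40*u*v^2 - 12*u + 24*v) du + (40*u^2*v - 8*u*v + 24*u - 4) dv

Using F^*(f dg) = (f ∘ F) d(g ∘ F), substitute each coordinate x_i by F_i(u, v) in f_i, and replace dx_i by d F_i = (∂F_i/∂u) du + (∂F_i/∂v) dv.
  For the x component: f_1(F) = 12*u*v + 7; d F_1 = (4*v) du + (4*u) dv
  For the y component: f_2(F) = 4*u*v + 2; d F_2 = (-6*u - 2*v) du + (-2*u - 2) dv
Combining and collecting du, dv coefficients:
  coeff of du: -24*u^2*v + 40*u*v^2 - 12*u + 24*v
  coeff of dv: 40*u^2*v - 8*u*v + 24*u - 4
F^* omega = (-24*u^2*v + 40*u*v^2 - 12*u + 24*v) du + (40*u^2*v - 8*u*v + 24*u - 4) dv.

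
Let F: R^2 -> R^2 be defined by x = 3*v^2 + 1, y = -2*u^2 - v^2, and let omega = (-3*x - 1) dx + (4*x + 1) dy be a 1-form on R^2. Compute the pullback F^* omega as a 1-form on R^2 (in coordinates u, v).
F^* omega = (4*u*(-12*v^2 - 5)) du + (-78*v^3 - 34*v) dv

Using F^*(f dg) = (f ∘ F) d(g ∘ F), substitute each coordinate x_i by F_i(u, v) in f_i, and replace dx_i by d F_i = (∂F_i/∂u) du + (∂F_i/∂v) dv.
  For the x component: f_1(F) = -9*v^2 - 4; d F_1 = (0) du + (6*v) dv
  For the y component: f_2(F) = 12*v^2 + 5; d F_2 = (-4*u) du + (-2*v) dv
Combining and collecting du, dv coefficients:
  coeff of du: 4*u*(-12*v^2 - 5)
  coeff of dv: -78*v^3 - 34*v
F^* omega = (4*u*(-12*v^2 - 5)) du + (-78*v^3 - 34*v) dv.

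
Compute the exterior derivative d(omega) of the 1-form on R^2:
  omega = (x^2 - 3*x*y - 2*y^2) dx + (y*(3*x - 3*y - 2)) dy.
d(omega) = (3*x + 7*y) dx ∧ dy

For a 1-form omega = sum_i f_i dx_i, the exterior derivative is
  d(omega) = sum_{i < j} (∂f_j/∂x_i - ∂f_i/∂x_j) dx_i ∧ dx_j.
  coefficient of dx ∧ dy: ∂f_2/∂x - ∂f_1/∂y = ∂(y*(3*x - 3*y - 2))/∂x - ∂(x^2 - 3*x*y - 2*y^2)/∂y = 3*x + 7*y
Assembling: d(omega) = (3*x + 7*y) dx ∧ dy.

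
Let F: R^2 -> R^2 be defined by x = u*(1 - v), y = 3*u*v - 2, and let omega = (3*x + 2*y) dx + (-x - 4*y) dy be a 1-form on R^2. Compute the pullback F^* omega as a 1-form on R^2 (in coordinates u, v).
F^* omega = (-36*u*v^2 - 3*u*v + 3*u + 28*v - 4) du + (2*u*(-18*u*v - 3*u + 14)) dv

Using F^*(f dg) = (f ∘ F) d(g ∘ F), substitute each coordinate x_i by F_i(u, v) in f_i, and replace dx_i by d F_i = (∂F_i/∂u) du + (∂F_i/∂v) dv.
  For the x component: f_1(F) = 3*u*v + 3*u - 4; d F_1 = (1 - v) du + (-u) dv
  For the y component: f_2(F) = -11*u*v - u + 8; d F_2 = (3*v) du + (3*u) dv
Combining and collecting du, dv coefficients:
  coeff of du: -36*u*v^2 - 3*u*v + 3*u + 28*v - 4
  coeff of dv: 2*u*(-18*u*v - 3*u + 14)
F^* omega = (-36*u*v^2 - 3*u*v + 3*u + 28*v - 4) du + (2*u*(-18*u*v - 3*u + 14)) dv.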